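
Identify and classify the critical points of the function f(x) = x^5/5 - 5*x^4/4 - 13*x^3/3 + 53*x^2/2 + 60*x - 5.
f'(x) = x^4 - 5*x^3 - 13*x^2 + 53*x + 60

Solve f'(x) = 0:
  Factor: x^4 - 5*x^3 - 13*x^2 + 53*x + 60 = (x - 5)*(x - 4)*(x + 1)*(x + 3) = 0.
  ⇒ x = -3, -1, 4, 5

f''(x) = 4*x^3 - 15*x^2 - 26*x + 53
Second-derivative test at each critical point:
  f''(-3) = -112 < 0 → local maximum
  f''(-1) = 60 > 0 → local minimum
  f''(4) = -35 < 0 → local maximum
  f''(5) = 48 > 0 → local minimum

Critical points: x = -3 (local maximum); x = -1 (local minimum); x = 4 (local maximum); x = 5 (local minimum)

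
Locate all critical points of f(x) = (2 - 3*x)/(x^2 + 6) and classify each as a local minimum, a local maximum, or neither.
f'(x) = (3*x^2 - 4*x - 18)/(x^4 + 12*x^2 + 36)

Solve f'(x) = 0:
  f'(x) = (3*x^2 - 4*x - 18)/(x^2 + 6)^2; the denominator is positive wherever f is defined, so f'(x) = 0 ⇔ 3*x^2 - 4*x - 18 = 0.
  3*x^2 - 4*x - 18 = 0 has no rational roots; quadratic formula: x = (4 ± √232)/6.
  ⇒ x = 2/3 - sqrt(58)/3 ≈ -1.8719, 2/3 + sqrt(58)/3 ≈ 3.2053

f''(x) = 2*(4*x^2*(2 - 3*x) + (9*x - 2)*(x^2 + 6))/(x^2 + 6)^3
Second-derivative test at each critical point:
  f''(-1.8719) = -0.1686 < 0 → local maximum
  f''(3.2053) = 0.0575 > 0 → local minimum

Critical points: x = 2/3 - sqrt(58)/3 ≈ -1.8719 (local maximum); x = 2/3 + sqrt(58)/3 ≈ 3.2053 (local minimum)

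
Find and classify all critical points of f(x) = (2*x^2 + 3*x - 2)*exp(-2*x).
f'(x) = (-4*x^2 - 2*x + 7)*exp(-2*x)

Solve f'(x) = 0:
  f'(x) = (-4*x^2 - 2*x + 7)·exp(-2*x) and exp(-2*x) > 0 for every x, so f'(x) = 0 ⇔ -4*x^2 - 2*x + 7 = 0.
  4*x^2 + 2*x - 7 = 0 has no rational roots; quadratic formula: x = (-2 ± √116)/8.
  ⇒ x = -sqrt(29)/4 - 1/4 ≈ -1.5963, -1/4 + sqrt(29)/4 ≈ 1.0963

f''(x) = 4*(2*x^2 - x - 4)*exp(-2*x)
Second-derivative test at each critical point:
  f''(-1.5963) = 262.2708 > 0 → local minimum
  f''(1.0963) = -1.2023 < 0 → local maximum

Critical points: x = -sqrt(29)/4 - 1/4 ≈ -1.5963 (local minimum); x = -1/4 + sqrt(29)/4 ≈ 1.0963 (local maximum)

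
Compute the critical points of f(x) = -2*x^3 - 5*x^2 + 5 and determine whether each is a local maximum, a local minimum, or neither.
f'(x) = 2*x*(-3*x - 5)

Solve f'(x) = 0:
  Factor: -6*x^2 - 10*x = -2*x*(3*x + 5) = 0.
  ⇒ x = -5/3, 0

f''(x) = -12*x - 10
Second-derivative test at each critical point:
  f''(-5/3) = 10 > 0 → local minimum
  f''(0) = -10 < 0 → local maximum

Critical points: x = -5/3 (local minimum); x = 0 (local maximum)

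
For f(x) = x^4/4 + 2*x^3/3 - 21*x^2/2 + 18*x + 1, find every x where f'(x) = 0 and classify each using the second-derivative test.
f'(x) = x^3 + 2*x^2 - 21*x + 18

Solve f'(x) = 0:
  Factor: x^3 + 2*x^2 - 21*x + 18 = (x - 3)*(x - 1)*(x + 6) = 0.
  ⇒ x = -6, 1, 3

f''(x) = 3*x^2 + 4*x - 21
Second-derivative test at each critical point:
  f''(-6) = 63 > 0 → local minimum
  f''(1) = -14 < 0 → local maximum
  f''(3) = 18 > 0 → local minimum

Critical points: x = -6 (local minimum); x = 1 (local maximum); x = 3 (local minimum)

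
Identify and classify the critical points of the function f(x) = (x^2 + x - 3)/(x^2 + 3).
f'(x) = (-x^2 + 12*x + 3)/(x^4 + 6*x^2 + 9)

Solve f'(x) = 0:
  f'(x) = -(x^2 - 12*x - 3)/(x^2 + 3)^2; the denominator is positive wherever f is defined, so f'(x) = 0 ⇔ -x^2 + 12*x + 3 = 0.
  x^2 - 12*x - 3 = 0 has no rational roots; quadratic formula: x = (12 ± √156)/2.
  ⇒ x = 6 - sqrt(39) ≈ -0.2450, 6 + sqrt(39) ≈ 12.2450

f''(x) = 2*(x^3 - 18*x^2 - 9*x + 18)/(x^6 + 9*x^4 + 27*x^2 + 27)
Second-derivative test at each critical point:
  f''(-0.2450) = 1.3339 > 0 → local minimum
  f''(12.2450) = -0.0005 < 0 → local maximum

Critical points: x = 6 - sqrt(39) ≈ -0.2450 (local minimum); x = 6 + sqrt(39) ≈ 12.2450 (local maximum)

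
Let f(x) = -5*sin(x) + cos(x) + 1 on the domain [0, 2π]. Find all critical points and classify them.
f'(x) = -sin(x) - 5*cos(x)

Solve f'(x) = 0 on [0, 2π]:
  f'(x) = 0 ⇔ -5*cos(x) = sin(x) ⇔ tan(x) = -5, i.e. x = arctan(-5) + nπ; keep the solutions lying in [0, 2π].
  ⇒ x = pi - atan(5) ≈ 1.7682, -atan(5) + 2*pi ≈ 4.9098

f''(x) = 5*sin(x) - cos(x)
Second-derivative test at each critical point:
  f''(1.7682) = 5.0990 > 0 → local minimum
  f''(4.9098) = -5.0990 < 0 → local maximum

Critical points: x = pi - atan(5) ≈ 1.7682 (local minimum); x = -atan(5) + 2*pi ≈ 4.9098 (local maximum)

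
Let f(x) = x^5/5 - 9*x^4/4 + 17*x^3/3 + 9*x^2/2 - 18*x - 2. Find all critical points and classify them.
f'(x) = x^4 - 9*x^3 + 17*x^2 + 9*x - 18

Solve f'(x) = 0:
  Factor: x^4 - 9*x^3 + 17*x^2 + 9*x - 18 = (x - 6)*(x - 3)*(x - 1)*(x + 1) = 0.
  ⇒ x = -1, 1, 3, 6

f''(x) = 4*x^3 - 27*x^2 + 34*x + 9
Second-derivative test at each critical point:
  f''(-1) = -56 < 0 → local maximum
  f''(1) = 20 > 0 → local minimum
  f''(3) = -24 < 0 → local maximum
  f''(6) = 105 > 0 → local minimum

Critical points: x = -1 (local maximum); x = 1 (local minimum); x = 3 (local maximum); x = 6 (local minimum)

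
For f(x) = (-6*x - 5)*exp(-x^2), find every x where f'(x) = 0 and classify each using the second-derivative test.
f'(x) = 2*(x*(6*x + 5) - 3)*exp(-x^2)

Solve f'(x) = 0:
  f'(x) = (12*x^2 + 10*x - 6)·exp(-x^2) and exp(-x^2) > 0 for every x, so f'(x) = 0 ⇔ 12*x^2 + 10*x - 6 = 0.
  Factor: 12*x^2 + 10*x - 6 = 2*(6*x^2 + 5*x - 3); 6*x^2 + 5*x - 3 = 0 has no rational roots; quadratic formula: x = (-5 ± √97)/12.
  ⇒ x = -sqrt(97)/12 - 5/12 ≈ -1.2374, -5/12 + sqrt(97)/12 ≈ 0.4041

f''(x) = 2*(-12*x^3 - 10*x^2 + 18*x + 5)*exp(-x^2)
Second-derivative test at each critical point:
  f''(-1.2374) = -4.2603 < 0 → local maximum
  f''(0.4041) = 16.7304 > 0 → local minimum

Critical points: x = -sqrt(97)/12 - 5/12 ≈ -1.2374 (local maximum); x = -5/12 + sqrt(97)/12 ≈ 0.4041 (local minimum)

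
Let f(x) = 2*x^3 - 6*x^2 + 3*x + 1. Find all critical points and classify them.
f'(x) = 6*x^2 - 12*x + 3

Solve f'(x) = 0:
  Factor: 6*x^2 - 12*x + 3 = 3*(2*x^2 - 4*x + 1); 2*x^2 - 4*x + 1 = 0 has no rational roots; quadratic formula: x = (4 ± √8)/4.
  ⇒ x = 1 - sqrt(2)/2 ≈ 0.2929, sqrt(2)/2 + 1 ≈ 1.7071

f''(x) = 12*x - 12
Second-derivative test at each critical point:
  f''(0.2929) = -8.4853 < 0 → local maximum
  f''(1.7071) = 8.4853 > 0 → local minimum

Critical points: x = 1 - sqrt(2)/2 ≈ 0.2929 (local maximum); x = sqrt(2)/2 + 1 ≈ 1.7071 (local minimum)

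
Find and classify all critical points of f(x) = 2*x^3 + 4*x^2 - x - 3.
f'(x) = 6*x^2 + 8*x - 1

Solve f'(x) = 0:
  6*x^2 + 8*x - 1 = 0 has no rational roots; quadratic formula: x = (-8 ± √88)/12.
  ⇒ x = -sqrt(22)/6 - 2/3 ≈ -1.4484, -2/3 + sqrt(22)/6 ≈ 0.1151

f''(x) = 12*x + 8
Second-derivative test at each critical point:
  f''(-1.4484) = -9.3808 < 0 → local maximum
  f''(0.1151) = 9.3808 > 0 → local minimum

Critical points: x = -sqrt(22)/6 - 2/3 ≈ -1.4484 (local maximum); x = -2/3 + sqrt(22)/6 ≈ 0.1151 (local minimum)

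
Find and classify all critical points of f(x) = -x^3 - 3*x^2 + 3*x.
f'(x) = -3*x^2 - 6*x + 3

Solve f'(x) = 0:
  Factor: -3*x^2 - 6*x + 3 = -3*(x^2 + 2*x - 1); x^2 + 2*x - 1 = 0 has no rational roots; quadratic formula: x = (-2 ± √8)/2.
  ⇒ x = -sqrt(2) - 1 ≈ -2.4142, -1 + sqrt(2) ≈ 0.4142

f''(x) = -6*x - 6
Second-derivative test at each critical point:
  f''(-2.4142) = 8.4853 > 0 → local minimum
  f''(0.4142) = -8.4853 < 0 → local maximum

Critical points: x = -sqrt(2) - 1 ≈ -2.4142 (local minimum); x = -1 + sqrt(2) ≈ 0.4142 (local maximum)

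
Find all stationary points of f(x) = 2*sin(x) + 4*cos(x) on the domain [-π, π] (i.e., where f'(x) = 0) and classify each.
f'(x) = -4*sin(x) + 2*cos(x)

Solve f'(x) = 0 on [-π, π]:
  f'(x) = 0 ⇔ 2*cos(x) = 4*sin(x) ⇔ tan(x) = 1/2, i.e. x = arctan(1/2) + nπ; keep the solutions lying in [-π, π].
  ⇒ x = -pi + atan(1/2) ≈ -2.6779, atan(1/2) ≈ 0.4636

f''(x) = -2*sin(x) - 4*cos(x)
Second-derivative test at each critical point:
  f''(-2.6779) = 4.4721 > 0 → local minimum
  f''(0.4636) = -4.4721 < 0 → local maximum

Critical points: x = -pi + atan(1/2) ≈ -2.6779 (local minimum); x = atan(1/2) ≈ 0.4636 (local maximum)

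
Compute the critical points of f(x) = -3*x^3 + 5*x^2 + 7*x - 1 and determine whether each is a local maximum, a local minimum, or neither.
f'(x) = -9*x^2 + 10*x + 7

Solve f'(x) = 0:
  9*x^2 - 10*x - 7 = 0 has no rational roots; quadratic formula: x = (10 ± √352)/18.
  ⇒ x = 5/9 - 2*sqrt(22)/9 ≈ -0.4868, 5/9 + 2*sqrt(22)/9 ≈ 1.5979

f''(x) = 10 - 18*x
Second-derivative test at each critical point:
  f''(-0.4868) = 18.7617 > 0 → local minimum
  f''(1.5979) = -18.7617 < 0 → local maximum

Critical points: x = 5/9 - 2*sqrt(22)/9 ≈ -0.4868 (local minimum); x = 5/9 + 2*sqrt(22)/9 ≈ 1.5979 (local maximum)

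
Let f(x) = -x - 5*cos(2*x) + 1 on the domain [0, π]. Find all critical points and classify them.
f'(x) = 10*sin(2*x) - 1

Solve f'(x) = 0 on [0, π]:
  f'(x) = 0 ⇔ sin(2*x) = 1/10, i.e. 2*x = arcsin(1/10) + 2nπ or 2*x = π − arcsin(1/10) + 2nπ; keep the solutions lying in [0, π].
  ⇒ x = asin(1/10)/2 ≈ 0.0501, -asin(1/10)/2 + pi/2 ≈ 1.5207

f''(x) = 20*cos(2*x)
Second-derivative test at each critical point:
  f''(0.0501) = 19.8997 > 0 → local minimum
  f''(1.5207) = -19.8997 < 0 → local maximum

Critical points: x = asin(1/10)/2 ≈ 0.0501 (local minimum); x = -asin(1/10)/2 + pi/2 ≈ 1.5207 (local maximum)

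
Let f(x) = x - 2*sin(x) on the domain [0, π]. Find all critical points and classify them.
f'(x) = 1 - 2*cos(x)

Solve f'(x) = 0 on [0, π]:
  f'(x) = 0 ⇔ cos(x) = 1/2, i.e. x = ±arccos(1/2) + 2nπ; keep the solutions lying in [0, π].
  ⇒ x = pi/3 ≈ 1.0472

f''(x) = 2*sin(x)
Second-derivative test at each critical point:
  f''(1.0472) = 1.7321 > 0 → local minimum

Critical points: x = pi/3 ≈ 1.0472 (local minimum)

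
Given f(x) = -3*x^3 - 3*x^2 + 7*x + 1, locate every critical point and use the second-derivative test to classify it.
f'(x) = -9*x^2 - 6*x + 7

Solve f'(x) = 0:
  9*x^2 + 6*x - 7 = 0 has no rational roots; quadratic formula: x = (-6 ± √288)/18.
  ⇒ x = -2*sqrt(2)/3 - 1/3 ≈ -1.2761, -1/3 + 2*sqrt(2)/3 ≈ 0.6095

f''(x) = -18*x - 6
Second-derivative test at each critical point:
  f''(-1.2761) = 16.9706 > 0 → local minimum
  f''(0.6095) = -16.9706 < 0 → local maximum

Critical points: x = -2*sqrt(2)/3 - 1/3 ≈ -1.2761 (local minimum); x = -1/3 + 2*sqrt(2)/3 ≈ 0.6095 (local maximum)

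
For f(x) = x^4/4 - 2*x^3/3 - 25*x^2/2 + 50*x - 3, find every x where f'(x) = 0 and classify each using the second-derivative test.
f'(x) = x^3 - 2*x^2 - 25*x + 50

Solve f'(x) = 0:
  Factor: x^3 - 2*x^2 - 25*x + 50 = (x - 5)*(x - 2)*(x + 5) = 0.
  ⇒ x = -5, 2, 5

f''(x) = 3*x^2 - 4*x - 25
Second-derivative test at each critical point:
  f''(-5) = 70 > 0 → local minimum
  f''(2) = -21 < 0 → local maximum
  f''(5) = 30 > 0 → local minimum

Critical points: x = -5 (local minimum); x = 2 (local maximum); x = 5 (local minimum)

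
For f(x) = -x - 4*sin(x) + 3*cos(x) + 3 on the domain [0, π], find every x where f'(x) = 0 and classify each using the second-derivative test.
f'(x) = -3*sin(x) - 4*cos(x) - 1

Solve f'(x) = 0 on [0, π]:
  f'(x) = 0 ⇔ -3*sin(x) - 4*cos(x) = 1. Write the left side as R·cos(x + φ) with R = √((-4)² + 3²) = 5, cos φ = -4/5, sin φ = 3/5; then cos(x + φ) = 1/5. Solve for x and keep the solutions lying in [0, π].
  ⇒ x = atan((-3 + 8*sqrt(6))/(-6*sqrt(6) - 4)) + pi ≈ 2.4157

f''(x) = 4*sin(x) - 3*cos(x)
Second-derivative test at each critical point:
  f''(2.4157) = 4.8990 > 0 → local minimum

Critical points: x = atan((-3 + 8*sqrt(6))/(-6*sqrt(6) - 4)) + pi ≈ 2.4157 (local minimum)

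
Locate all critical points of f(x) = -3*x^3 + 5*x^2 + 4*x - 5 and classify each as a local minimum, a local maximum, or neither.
f'(x) = -9*x^2 + 10*x + 4

Solve f'(x) = 0:
  9*x^2 - 10*x - 4 = 0 has no rational roots; quadratic formula: x = (10 ± √244)/18.
  ⇒ x = 5/9 - sqrt(61)/9 ≈ -0.3122, 5/9 + sqrt(61)/9 ≈ 1.4234

f''(x) = 10 - 18*x
Second-derivative test at each critical point:
  f''(-0.3122) = 15.6205 > 0 → local minimum
  f''(1.4234) = -15.6205 < 0 → local maximum

Critical points: x = 5/9 - sqrt(61)/9 ≈ -0.3122 (local minimum); x = 5/9 + sqrt(61)/9 ≈ 1.4234 (local maximum)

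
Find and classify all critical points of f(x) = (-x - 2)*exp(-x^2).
f'(x) = (2*x*(x + 2) - 1)*exp(-x^2)

Solve f'(x) = 0:
  f'(x) = (2*x^2 + 4*x - 1)·exp(-x^2) and exp(-x^2) > 0 for every x, so f'(x) = 0 ⇔ 2*x^2 + 4*x - 1 = 0.
  2*x^2 + 4*x - 1 = 0 has no rational roots; quadratic formula: x = (-4 ± √24)/4.
  ⇒ x = -sqrt(6)/2 - 1 ≈ -2.2247, -1 + sqrt(6)/2 ≈ 0.2247

f''(x) = 2*(-2*x^2*(x + 2) + 3*x + 2)*exp(-x^2)
Second-derivative test at each critical point:
  f''(-2.2247) = -0.0347 < 0 → local maximum
  f''(0.2247) = 4.6577 > 0 → local minimum

Critical points: x = -sqrt(6)/2 - 1 ≈ -2.2247 (local maximum); x = -1 + sqrt(6)/2 ≈ 0.2247 (local minimum)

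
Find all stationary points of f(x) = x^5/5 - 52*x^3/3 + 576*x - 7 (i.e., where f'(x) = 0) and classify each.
f'(x) = x^4 - 52*x^2 + 576

Solve f'(x) = 0:
  Factor: x^4 - 52*x^2 + 576 = (x - 6)*(x - 4)*(x + 4)*(x + 6) = 0.
  ⇒ x = -6, -4, 4, 6

f''(x) = 4*x*(x^2 - 26)
Second-derivative test at each critical point:
  f''(-6) = -240 < 0 → local maximum
  f''(-4) = 160 > 0 → local minimum
  f''(4) = -160 < 0 → local maximum
  f''(6) = 240 > 0 → local minimum

Critical points: x = -6 (local maximum); x = -4 (local minimum); x = 4 (local maximum); x = 6 (local minimum)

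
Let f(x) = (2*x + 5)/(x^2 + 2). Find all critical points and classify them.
f'(x) = 2*(-x^2 - 5*x + 2)/(x^4 + 4*x^2 + 4)

Solve f'(x) = 0:
  f'(x) = -2*(x^2 + 5*x - 2)/(x^2 + 2)^2; the denominator is positive wherever f is defined, so f'(x) = 0 ⇔ -2*x^2 - 10*x + 4 = 0.
  Factor: -2*x^2 - 10*x + 4 = -2*(x^2 + 5*x - 2); x^2 + 5*x - 2 = 0 has no rational roots; quadratic formula: x = (-5 ± √33)/2.
  ⇒ x = -sqrt(33)/2 - 5/2 ≈ -5.3723, -5/2 + sqrt(33)/2 ≈ 0.3723

f''(x) = 2*(4*x^2*(2*x + 5) - (6*x + 5)*(x^2 + 2))/(x^2 + 2)^3
Second-derivative test at each critical point:
  f''(-5.3723) = 0.0121 > 0 → local minimum
  f''(0.3723) = -2.5121 < 0 → local maximum

Critical points: x = -sqrt(33)/2 - 5/2 ≈ -5.3723 (local minimum); x = -5/2 + sqrt(33)/2 ≈ 0.3723 (local maximum)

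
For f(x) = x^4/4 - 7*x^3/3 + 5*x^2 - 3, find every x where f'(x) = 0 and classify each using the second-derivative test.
f'(x) = x*(x^2 - 7*x + 10)

Solve f'(x) = 0:
  Factor: x^3 - 7*x^2 + 10*x = x*(x - 5)*(x - 2) = 0.
  ⇒ x = 0, 2, 5

f''(x) = 3*x^2 - 14*x + 10
Second-derivative test at each critical point:
  f''(0) = 10 > 0 → local minimum
  f''(2) = -6 < 0 → local maximum
  f''(5) = 15 > 0 → local minimum

Critical points: x = 0 (local minimum); x = 2 (local maximum); x = 5 (local minimum)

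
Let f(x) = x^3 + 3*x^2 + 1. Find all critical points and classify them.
f'(x) = 3*x*(x + 2)

Solve f'(x) = 0:
  Factor: 3*x^2 + 6*x = 3*x*(x + 2) = 0.
  ⇒ x = -2, 0

f''(x) = 6*x + 6
Second-derivative test at each critical point:
  f''(-2) = -6 < 0 → local maximum
  f''(0) = 6 > 0 → local minimum

Critical points: x = -2 (local maximum); x = 0 (local minimum)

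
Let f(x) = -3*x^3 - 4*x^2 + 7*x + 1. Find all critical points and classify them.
f'(x) = -9*x^2 - 8*x + 7

Solve f'(x) = 0:
  9*x^2 + 8*x - 7 = 0 has no rational roots; quadratic formula: x = (-8 ± √316)/18.
  ⇒ x = -sqrt(79)/9 - 4/9 ≈ -1.4320, -4/9 + sqrt(79)/9 ≈ 0.5431

f''(x) = -18*x - 8
Second-derivative test at each critical point:
  f''(-1.4320) = 17.7764 > 0 → local minimum
  f''(0.5431) = -17.7764 < 0 → local maximum

Critical points: x = -sqrt(79)/9 - 4/9 ≈ -1.4320 (local minimum); x = -4/9 + sqrt(79)/9 ≈ 0.5431 (local maximum)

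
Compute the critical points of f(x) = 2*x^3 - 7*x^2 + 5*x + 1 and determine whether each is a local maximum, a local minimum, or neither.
f'(x) = 6*x^2 - 14*x + 5

Solve f'(x) = 0:
  6*x^2 - 14*x + 5 = 0 has no rational roots; quadratic formula: x = (14 ± √76)/12.
  ⇒ x = 7/6 - sqrt(19)/6 ≈ 0.4402, sqrt(19)/6 + 7/6 ≈ 1.8931

f''(x) = 12*x - 14
Second-derivative test at each critical point:
  f''(0.4402) = -8.7178 < 0 → local maximum
  f''(1.8931) = 8.7178 > 0 → local minimum

Critical points: x = 7/6 - sqrt(19)/6 ≈ 0.4402 (local maximum); x = sqrt(19)/6 + 7/6 ≈ 1.8931 (local minimum)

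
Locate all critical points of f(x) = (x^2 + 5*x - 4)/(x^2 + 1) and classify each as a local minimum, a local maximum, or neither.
f'(x) = 5*(-x^2 + 2*x + 1)/(x^4 + 2*x^2 + 1)

Solve f'(x) = 0:
  f'(x) = -5*(x^2 - 2*x - 1)/(x^2 + 1)^2; the denominator is positive wherever f is defined, so f'(x) = 0 ⇔ -5*x^2 + 10*x + 5 = 0.
  Factor: -5*x^2 + 10*x + 5 = -5*(x^2 - 2*x - 1); x^2 - 2*x - 1 = 0 has no rational roots; quadratic formula: x = (2 ± √8)/2.
  ⇒ x = 1 - sqrt(2) ≈ -0.4142, 1 + sqrt(2) ≈ 2.4142

f''(x) = 10*(x^3 - 3*x^2 - 3*x + 1)/(x^6 + 3*x^4 + 3*x^2 + 1)
Second-derivative test at each critical point:
  f''(-0.4142) = 10.3033 > 0 → local minimum
  f''(2.4142) = -0.3033 < 0 → local maximum

Critical points: x = 1 - sqrt(2) ≈ -0.4142 (local minimum); x = 1 + sqrt(2) ≈ 2.4142 (local maximum)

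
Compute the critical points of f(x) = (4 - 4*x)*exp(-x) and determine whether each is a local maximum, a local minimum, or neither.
f'(x) = 4*(x - 2)*exp(-x)

Solve f'(x) = 0:
  f'(x) = (4*x - 8)·exp(-x) and exp(-x) > 0 for every x, so f'(x) = 0 ⇔ 4*x - 8 = 0.
  Factor: 4*x - 8 = 4*(x - 2) = 0.
  ⇒ x = 2

f''(x) = 4*(3 - x)*exp(-x)
Second-derivative test at each critical point:
  f''(2) = 0.5413 > 0 → local minimum

Critical points: x = 2 (local minimum)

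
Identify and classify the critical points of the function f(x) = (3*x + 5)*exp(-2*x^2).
f'(x) = (-4*x*(3*x + 5) + 3)*exp(-2*x^2)

Solve f'(x) = 0:
  f'(x) = (-12*x^2 - 20*x + 3)·exp(-2*x^2) and exp(-2*x^2) > 0 for every x, so f'(x) = 0 ⇔ -12*x^2 - 20*x + 3 = 0.
  12*x^2 + 20*x - 3 = 0 has no rational roots; quadratic formula: x = (-20 ± √544)/24.
  ⇒ x = -sqrt(34)/6 - 5/6 ≈ -1.8052, -5/6 + sqrt(34)/6 ≈ 0.1385

f''(x) = 4*(4*x^2*(3*x + 5) - 9*x - 5)*exp(-2*x^2)
Second-derivative test at each critical point:
  f''(-1.8052) = 0.0345 > 0 → local minimum
  f''(0.1385) = -22.4460 < 0 → local maximum

Critical points: x = -sqrt(34)/6 - 5/6 ≈ -1.8052 (local minimum); x = -5/6 + sqrt(34)/6 ≈ 0.1385 (local maximum)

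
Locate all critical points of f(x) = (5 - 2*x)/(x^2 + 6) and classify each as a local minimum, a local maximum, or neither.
f'(x) = 2*(x^2 - 5*x - 6)/(x^4 + 12*x^2 + 36)

Solve f'(x) = 0:
  f'(x) = 2*(x - 6)*(x + 1)/(x^2 + 6)^2; the denominator is positive wherever f is defined, so f'(x) = 0 ⇔ 2*x^2 - 10*x - 12 = 0.
  Factor: 2*x^2 - 10*x - 12 = 2*(x - 6)*(x + 1) = 0.
  ⇒ x = -1, 6

f''(x) = 2*(4*x^2*(5 - 2*x) + (6*x - 5)*(x^2 + 6))/(x^2 + 6)^3
Second-derivative test at each critical point:
  f''(-1) = -2/7 < 0 → local maximum
  f''(6) = 1/126 > 0 → local minimum

Critical points: x = -1 (local maximum); x = 6 (local minimum)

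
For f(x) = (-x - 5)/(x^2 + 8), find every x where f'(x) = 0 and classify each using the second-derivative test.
f'(x) = (-x^2 + 2*x*(x + 5) - 8)/(x^2 + 8)^2

Solve f'(x) = 0:
  f'(x) = (x^2 + 10*x - 8)/(x^2 + 8)^2; the denominator is positive wherever f is defined, so f'(x) = 0 ⇔ x^2 + 10*x - 8 = 0.
  x^2 + 10*x - 8 = 0 has no rational roots; quadratic formula: x = (-10 ± √132)/2.
  ⇒ x = -sqrt(33) - 5 ≈ -10.7446, -5 + sqrt(33) ≈ 0.7446

f''(x) = 2*(-4*x^2*(x + 5) + (3*x + 5)*(x^2 + 8))/(x^2 + 8)^3
Second-derivative test at each critical point:
  f''(-10.7446) = -0.0008 < 0 → local maximum
  f''(0.7446) = 0.1570 > 0 → local minimum

Critical points: x = -sqrt(33) - 5 ≈ -10.7446 (local maximum); x = -5 + sqrt(33) ≈ 0.7446 (local minimum)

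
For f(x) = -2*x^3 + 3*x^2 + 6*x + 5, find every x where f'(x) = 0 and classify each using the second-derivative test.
f'(x) = -6*x^2 + 6*x + 6

Solve f'(x) = 0:
  Factor: -6*x^2 + 6*x + 6 = -6*(x^2 - x - 1); x^2 - x - 1 = 0 has no rational roots; quadratic formula: x = (1 ± √5)/2.
  ⇒ x = 1/2 - sqrt(5)/2 ≈ -0.6180, 1/2 + sqrt(5)/2 ≈ 1.6180

f''(x) = 6 - 12*x
Second-derivative test at each critical point:
  f''(-0.6180) = 13.4164 > 0 → local minimum
  f''(1.6180) = -13.4164 < 0 → local maximum

Critical points: x = 1/2 - sqrt(5)/2 ≈ -0.6180 (local minimum); x = 1/2 + sqrt(5)/2 ≈ 1.6180 (local maximum)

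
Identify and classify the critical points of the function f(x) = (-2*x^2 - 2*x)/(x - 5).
f'(x) = 2*(-x^2 + 10*x + 5)/(x^2 - 10*x + 25)

Solve f'(x) = 0:
  f'(x) = -2*(x^2 - 10*x - 5)/(x - 5)^2; the denominator is positive wherever f is defined, so f'(x) = 0 ⇔ -2*x^2 + 20*x + 10 = 0.
  Factor: -2*x^2 + 20*x + 10 = -2*(x^2 - 10*x - 5); x^2 - 10*x - 5 = 0 has no rational roots; quadratic formula: x = (10 ± √120)/2.
  ⇒ x = 5 - sqrt(30) ≈ -0.4772, 5 + sqrt(30) ≈ 10.4772

f''(x) = -120/(x^3 - 15*x^2 + 75*x - 125)
Second-derivative test at each critical point:
  f''(-0.4772) = 0.7303 > 0 → local minimum
  f''(10.4772) = -0.7303 < 0 → local maximum

Critical points: x = 5 - sqrt(30) ≈ -0.4772 (local minimum); x = 5 + sqrt(30) ≈ 10.4772 (local maximum)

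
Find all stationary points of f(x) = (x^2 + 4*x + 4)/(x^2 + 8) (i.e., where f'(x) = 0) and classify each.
f'(x) = 4*(-x^2 + 2*x + 8)/(x^4 + 16*x^2 + 64)

Solve f'(x) = 0:
  f'(x) = -4*(x - 4)*(x + 2)/(x^2 + 8)^2; the denominator is positive wherever f is defined, so f'(x) = 0 ⇔ -4*x^2 + 8*x + 32 = 0.
  Factor: -4*x^2 + 8*x + 32 = -4*(x - 4)*(x + 2) = 0.
  ⇒ x = -2, 4

f''(x) = 8*(x^3 - 3*x^2 - 24*x + 8)/(x^6 + 24*x^4 + 192*x^2 + 512)
Second-derivative test at each critical point:
  f''(-2) = 1/6 > 0 → local minimum
  f''(4) = -1/24 < 0 → local maximum

Critical points: x = -2 (local minimum); x = 4 (local maximum)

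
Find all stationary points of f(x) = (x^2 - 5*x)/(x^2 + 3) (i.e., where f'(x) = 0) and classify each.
f'(x) = (5*x^2 + 6*x - 15)/(x^4 + 6*x^2 + 9)

Solve f'(x) = 0:
  f'(x) = (5*x^2 + 6*x - 15)/(x^2 + 3)^2; the denominator is positive wherever f is defined, so f'(x) = 0 ⇔ 5*x^2 + 6*x - 15 = 0.
  5*x^2 + 6*x - 15 = 0 has no rational roots; quadratic formula: x = (-6 ± √336)/10.
  ⇒ x = -2*sqrt(21)/5 - 3/5 ≈ -2.4330, -3/5 + 2*sqrt(21)/5 ≈ 1.2330

f''(x) = 2*(-5*x^3 - 9*x^2 + 45*x + 9)/(x^6 + 9*x^4 + 27*x^2 + 27)
Second-derivative test at each critical point:
  f''(-2.4330) = -0.2304 < 0 → local maximum
  f''(1.2330) = 0.8971 > 0 → local minimum

Critical points: x = -2*sqrt(21)/5 - 3/5 ≈ -2.4330 (local maximum); x = -3/5 + 2*sqrt(21)/5 ≈ 1.2330 (local minimum)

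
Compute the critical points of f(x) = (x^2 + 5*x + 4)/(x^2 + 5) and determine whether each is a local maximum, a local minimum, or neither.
f'(x) = (-5*x^2 + 2*x + 25)/(x^4 + 10*x^2 + 25)

Solve f'(x) = 0:
  f'(x) = -(5*x^2 - 2*x - 25)/(x^2 + 5)^2; the denominator is positive wherever f is defined, so f'(x) = 0 ⇔ -5*x^2 + 2*x + 25 = 0.
  5*x^2 - 2*x - 25 = 0 has no rational roots; quadratic formula: x = (2 ± √504)/10.
  ⇒ x = 1/5 - 3*sqrt(14)/5 ≈ -2.0450, 1/5 + 3*sqrt(14)/5 ≈ 2.4450

f''(x) = 2*(5*x^3 - 3*x^2 - 75*x + 5)/(x^6 + 15*x^4 + 75*x^2 + 125)
Second-derivative test at each critical point:
  f''(-2.0450) = 0.2663 > 0 → local minimum
  f''(2.4450) = -0.1863 < 0 → local maximum

Critical points: x = 1/5 - 3*sqrt(14)/5 ≈ -2.0450 (local minimum); x = 1/5 + 3*sqrt(14)/5 ≈ 2.4450 (local maximum)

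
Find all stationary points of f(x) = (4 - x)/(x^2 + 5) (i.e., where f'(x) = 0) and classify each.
f'(x) = (-x^2 + 2*x*(x - 4) - 5)/(x^2 + 5)^2

Solve f'(x) = 0:
  f'(x) = (x^2 - 8*x - 5)/(x^2 + 5)^2; the denominator is positive wherever f is defined, so f'(x) = 0 ⇔ x^2 - 8*x - 5 = 0.
  x^2 - 8*x - 5 = 0 has no rational roots; quadratic formula: x = (8 ± √84)/2.
  ⇒ x = 4 - sqrt(21) ≈ -0.5826, 4 + sqrt(21) ≈ 8.5826

f''(x) = 2*(4*x^2*(4 - x) + (3*x - 4)*(x^2 + 5))/(x^2 + 5)^3
Second-derivative test at each critical point:
  f''(-0.5826) = -0.3215 < 0 → local maximum
  f''(8.5826) = 0.0015 > 0 → local minimum

Critical points: x = 4 - sqrt(21) ≈ -0.5826 (local maximum); x = 4 + sqrt(21) ≈ 8.5826 (local minimum)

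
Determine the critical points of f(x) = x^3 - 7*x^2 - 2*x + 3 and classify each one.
f'(x) = 3*x^2 - 14*x - 2

Solve f'(x) = 0:
  3*x^2 - 14*x - 2 = 0 has no rational roots; quadratic formula: x = (14 ± √220)/6.
  ⇒ x = 7/3 - sqrt(55)/3 ≈ -0.1387, 7/3 + sqrt(55)/3 ≈ 4.8054

f''(x) = 6*x - 14
Second-derivative test at each critical point:
  f''(-0.1387) = -14.8324 < 0 → local maximum
  f''(4.8054) = 14.8324 > 0 → local minimum

Critical points: x = 7/3 - sqrt(55)/3 ≈ -0.1387 (local maximum); x = 7/3 + sqrt(55)/3 ≈ 4.8054 (local minimum)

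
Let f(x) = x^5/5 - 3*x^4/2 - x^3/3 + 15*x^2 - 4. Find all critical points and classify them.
f'(x) = x*(x^3 - 6*x^2 - x + 30)

Solve f'(x) = 0:
  Factor: x^4 - 6*x^3 - x^2 + 30*x = x*(x - 5)*(x - 3)*(x + 2) = 0.
  ⇒ x = -2, 0, 3, 5

f''(x) = 4*x^3 - 18*x^2 - 2*x + 30
Second-derivative test at each critical point:
  f''(-2) = -70 < 0 → local maximum
  f''(0) = 30 > 0 → local minimum
  f''(3) = -30 < 0 → local maximum
  f''(5) = 70 > 0 → local minimum

Critical points: x = -2 (local maximum); x = 0 (local minimum); x = 3 (local maximum); x = 5 (local minimum)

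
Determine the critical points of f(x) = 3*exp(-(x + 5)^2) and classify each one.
f'(x) = 6*(-x - 5)*exp(-(x + 5)^2)

Solve f'(x) = 0:
  f'(x) = (-6*x - 30)·exp(-(x + 5)^2) and exp(-(x + 5)^2) > 0 for every x, so f'(x) = 0 ⇔ -6*x - 30 = 0.
  Factor: -6*x - 30 = -6*(x + 5) = 0.
  ⇒ x = -5

f''(x) = 6*(2*(x + 5)^2 - 1)*exp(-(x + 5)^2)
Second-derivative test at each critical point:
  f''(-5) = -6 < 0 → local maximum

Critical points: x = -5 (local maximum)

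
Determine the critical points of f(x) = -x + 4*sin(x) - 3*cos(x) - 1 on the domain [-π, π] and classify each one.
f'(x) = 3*sin(x) + 4*cos(x) - 1

Solve f'(x) = 0 on [-π, π]:
  f'(x) = 0 ⇔ 3*sin(x) + 4*cos(x) = 1. Write the left side as R·cos(x + φ) with R = √(4² + (-3)²) = 5, cos φ = 4/5, sin φ = -3/5; then cos(x + φ) = 1/5. Solve for x and keep the solutions lying in [-π, π].
  ⇒ x = atan((3 - 8*sqrt(6))/(4 + 6*sqrt(6))) ≈ -0.7259, atan((3 + 8*sqrt(6))/(4 - 6*sqrt(6))) + pi ≈ 2.0129

f''(x) = -4*sin(x) + 3*cos(x)
Second-derivative test at each critical point:
  f''(-0.7259) = 4.8990 > 0 → local minimum
  f''(2.0129) = -4.8990 < 0 → local maximum

Critical points: x = atan((3 - 8*sqrt(6))/(4 + 6*sqrt(6))) ≈ -0.7259 (local minimum); x = atan((3 + 8*sqrt(6))/(4 - 6*sqrt(6))) + pi ≈ 2.0129 (local maximum)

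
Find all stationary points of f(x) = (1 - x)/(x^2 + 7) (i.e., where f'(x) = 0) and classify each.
f'(x) = (-x^2 + 2*x*(x - 1) - 7)/(x^2 + 7)^2

Solve f'(x) = 0:
  f'(x) = (x^2 - 2*x - 7)/(x^2 + 7)^2; the denominator is positive wherever f is defined, so f'(x) = 0 ⇔ x^2 - 2*x - 7 = 0.
  x^2 - 2*x - 7 = 0 has no rational roots; quadratic formula: x = (2 ± √32)/2.
  ⇒ x = 1 - 2*sqrt(2) ≈ -1.8284, 1 + 2*sqrt(2) ≈ 3.8284

f''(x) = 2*(4*x^2*(1 - x) + (3*x - 1)*(x^2 + 7))/(x^2 + 7)^3
Second-derivative test at each critical point:
  f''(-1.8284) = -0.0529 < 0 → local maximum
  f''(3.8284) = 0.0121 > 0 → local minimum

Critical points: x = 1 - 2*sqrt(2) ≈ -1.8284 (local maximum); x = 1 + 2*sqrt(2) ≈ 3.8284 (local minimum)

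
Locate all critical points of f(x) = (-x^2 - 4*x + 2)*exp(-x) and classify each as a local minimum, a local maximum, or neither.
f'(x) = (x^2 + 2*x - 6)*exp(-x)

Solve f'(x) = 0:
  f'(x) = (x^2 + 2*x - 6)·exp(-x) and exp(-x) > 0 for every x, so f'(x) = 0 ⇔ x^2 + 2*x - 6 = 0.
  x^2 + 2*x - 6 = 0 has no rational roots; quadratic formula: x = (-2 ± √28)/2.
  ⇒ x = -sqrt(7) - 1 ≈ -3.6458, -1 + sqrt(7) ≈ 1.6458

f''(x) = (8 - x^2)*exp(-x)
Second-derivative test at each critical point:
  f''(-3.6458) = -202.7256 < 0 → local maximum
  f''(1.6458) = 1.0206 > 0 → local minimum

Critical points: x = -sqrt(7) - 1 ≈ -3.6458 (local maximum); x = -1 + sqrt(7) ≈ 1.6458 (local minimum)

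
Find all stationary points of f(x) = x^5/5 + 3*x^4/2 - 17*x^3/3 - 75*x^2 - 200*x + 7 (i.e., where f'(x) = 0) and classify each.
f'(x) = x^4 + 6*x^3 - 17*x^2 - 150*x - 200

Solve f'(x) = 0:
  Factor: x^4 + 6*x^3 - 17*x^2 - 150*x - 200 = (x - 5)*(x + 2)*(x + 4)*(x + 5) = 0.
  ⇒ x = -5, -4, -2, 5

f''(x) = 4*x^3 + 18*x^2 - 34*x - 150
Second-derivative test at each critical point:
  f''(-5) = -30 < 0 → local maximum
  f''(-4) = 18 > 0 → local minimum
  f''(-2) = -42 < 0 → local maximum
  f''(5) = 630 > 0 → local minimum

Critical points: x = -5 (local maximum); x = -4 (local minimum); x = -2 (local maximum); x = 5 (local minimum)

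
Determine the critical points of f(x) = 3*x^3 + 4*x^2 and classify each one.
f'(x) = x*(9*x + 8)

Solve f'(x) = 0:
  Factor: 9*x^2 + 8*x = x*(9*x + 8) = 0.
  ⇒ x = -8/9, 0

f''(x) = 18*x + 8
Second-derivative test at each critical point:
  f''(-8/9) = -8 < 0 → local maximum
  f''(0) = 8 > 0 → local minimum

Critical points: x = -8/9 (local maximum); x = 0 (local minimum)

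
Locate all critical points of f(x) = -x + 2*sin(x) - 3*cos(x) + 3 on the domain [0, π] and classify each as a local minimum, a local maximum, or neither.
f'(x) = 3*sin(x) + 2*cos(x) - 1

Solve f'(x) = 0 on [0, π]:
  f'(x) = 0 ⇔ 3*sin(x) + 2*cos(x) = 1. Write the left side as R·cos(x + φ) with R = √(2² + (-3)²) = sqrt(13), cos φ = 2*sqrt(13)/13, sin φ = -3*sqrt(13)/13; then cos(x + φ) = sqrt(13)/13. Solve for x and keep the solutions lying in [0, π].
  ⇒ x = atan((3 + 4*sqrt(3))/(2 - 6*sqrt(3))) + pi ≈ 2.2726

f''(x) = -2*sin(x) + 3*cos(x)
Second-derivative test at each critical point:
  f''(2.2726) = -3.4641 < 0 → local maximum

Critical points: x = atan((3 + 4*sqrt(3))/(2 - 6*sqrt(3))) + pi ≈ 2.2726 (local maximum)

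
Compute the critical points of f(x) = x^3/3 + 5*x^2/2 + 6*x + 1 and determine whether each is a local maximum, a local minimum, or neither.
f'(x) = x^2 + 5*x + 6

Solve f'(x) = 0:
  Factor: x^2 + 5*x + 6 = (x + 2)*(x + 3) = 0.
  ⇒ x = -3, -2

f''(x) = 2*x + 5
Second-derivative test at each critical point:
  f''(-3) = -1 < 0 → local maximum
  f''(-2) = 1 > 0 → local minimum

Critical points: x = -3 (local maximum); x = -2 (local minimum)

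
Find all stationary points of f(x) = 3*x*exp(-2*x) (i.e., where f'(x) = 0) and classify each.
f'(x) = 3*(1 - 2*x)*exp(-2*x)

Solve f'(x) = 0:
  f'(x) = (3 - 6*x)·exp(-2*x) and exp(-2*x) > 0 for every x, so f'(x) = 0 ⇔ 3 - 6*x = 0.
  Factor: 3 - 6*x = -3*(2*x - 1) = 0.
  ⇒ x = 1/2

f''(x) = 12*(x - 1)*exp(-2*x)
Second-derivative test at each critical point:
  f''(1/2) = -2.2073 < 0 → local maximum

Critical points: x = 1/2 (local maximum)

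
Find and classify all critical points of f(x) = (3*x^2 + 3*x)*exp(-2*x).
f'(x) = 3*(1 - 2*x^2)*exp(-2*x)

Solve f'(x) = 0:
  f'(x) = (3 - 6*x^2)·exp(-2*x) and exp(-2*x) > 0 for every x, so f'(x) = 0 ⇔ 3 - 6*x^2 = 0.
  Factor: 3 - 6*x^2 = -3*(2*x^2 - 1); 2*x^2 - 1 = 0 has no rational roots; quadratic formula: x = (0 ± √8)/4.
  ⇒ x = -sqrt(2)/2 ≈ -0.7071, sqrt(2)/2 ≈ 0.7071

f''(x) = 6*(2*x^2 - 2*x - 1)*exp(-2*x)
Second-derivative test at each critical point:
  f''(-0.7071) = 34.9021 > 0 → local minimum
  f''(0.7071) = -2.0629 < 0 → local maximum

Critical points: x = -sqrt(2)/2 ≈ -0.7071 (local minimum); x = sqrt(2)/2 ≈ 0.7071 (local maximum)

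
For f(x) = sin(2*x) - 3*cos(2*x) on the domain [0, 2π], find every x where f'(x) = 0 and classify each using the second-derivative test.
f'(x) = 6*sin(2*x) + 2*cos(2*x)

Solve f'(x) = 0 on [0, 2π]:
  f'(x) = 0 ⇔ cos(2*x) = -3*sin(2*x) ⇔ tan(2*x) = -1/3, i.e. 2*x = arctan(-1/3) + nπ; keep the solutions lying in [0, 2π].
  ⇒ x = -atan(1/3)/2 + pi/2 ≈ 1.4099, pi - atan(1/3)/2 ≈ 2.9807, -atan(1/3)/2 + 3*pi/2 ≈ 4.5515, -atan(1/3)/2 + 2*pi ≈ 6.1223

f''(x) = -4*sin(2*x) + 12*cos(2*x)
Second-derivative test at each critical point:
  f''(1.4099) = -12.6491 < 0 → local maximum
  f''(2.9807) = 12.6491 > 0 → local minimum
  f''(4.5515) = -12.6491 < 0 → local maximum
  f''(6.1223) = 12.6491 > 0 → local minimum

Critical points: x = -atan(1/3)/2 + pi/2 ≈ 1.4099 (local maximum); x = pi - atan(1/3)/2 ≈ 2.9807 (local minimum); x = -atan(1/3)/2 + 3*pi/2 ≈ 4.5515 (local maximum); x = -atan(1/3)/2 + 2*pi ≈ 6.1223 (local minimum)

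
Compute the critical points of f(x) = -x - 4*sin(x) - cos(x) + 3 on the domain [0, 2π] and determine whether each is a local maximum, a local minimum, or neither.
f'(x) = sin(x) - 4*cos(x) - 1

Solve f'(x) = 0 on [0, 2π]:
  f'(x) = 0 ⇔ sin(x) - 4*cos(x) = 1. Write the left side as R·cos(x + φ) with R = √((-4)² + (-1)²) = sqrt(17), cos φ = -4*sqrt(17)/17, sin φ = -sqrt(17)/17; then cos(x + φ) = sqrt(17)/17. Solve for x and keep the solutions lying in [0, 2π].
  ⇒ x = pi/2 ≈ 1.5708, atan(15/8) + pi ≈ 4.2224

f''(x) = 4*sin(x) + cos(x)
Second-derivative test at each critical point:
  f''(1.5708) = 4 > 0 → local minimum
  f''(4.2224) = -4 < 0 → local maximum

Critical points: x = pi/2 ≈ 1.5708 (local minimum); x = atan(15/8) + pi ≈ 4.2224 (local maximum)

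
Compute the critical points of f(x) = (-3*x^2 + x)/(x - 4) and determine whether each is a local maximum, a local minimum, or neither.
f'(x) = (-3*x^2 + 24*x - 4)/(x^2 - 8*x + 16)

Solve f'(x) = 0:
  f'(x) = -(3*x^2 - 24*x + 4)/(x - 4)^2; the denominator is positive wherever f is defined, so f'(x) = 0 ⇔ -3*x^2 + 24*x - 4 = 0.
  3*x^2 - 24*x + 4 = 0 has no rational roots; quadratic formula: x = (24 ± √528)/6.
  ⇒ x = 4 - 2*sqrt(33)/3 ≈ 0.1703, 2*sqrt(33)/3 + 4 ≈ 7.8297

f''(x) = -88/(x^3 - 12*x^2 + 48*x - 64)
Second-derivative test at each critical point:
  f''(0.1703) = 1.5667 > 0 → local minimum
  f''(7.8297) = -1.5667 < 0 → local maximum

Critical points: x = 4 - 2*sqrt(33)/3 ≈ 0.1703 (local minimum); x = 2*sqrt(33)/3 + 4 ≈ 7.8297 (local maximum)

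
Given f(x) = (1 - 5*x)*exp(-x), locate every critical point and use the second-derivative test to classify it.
f'(x) = (5*x - 6)*exp(-x)

Solve f'(x) = 0:
  f'(x) = (5*x - 6)·exp(-x) and exp(-x) > 0 for every x, so f'(x) = 0 ⇔ 5*x - 6 = 0.
  5*x - 6 = 0.
  ⇒ x = 6/5

f''(x) = (11 - 5*x)*exp(-x)
Second-derivative test at each critical point:
  f''(6/5) = 1.5060 > 0 → local minimum

Critical points: x = 6/5 (local minimum)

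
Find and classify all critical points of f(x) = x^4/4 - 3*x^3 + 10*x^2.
f'(x) = x*(x^2 - 9*x + 20)

Solve f'(x) = 0:
  Factor: x^3 - 9*x^2 + 20*x = x*(x - 5)*(x - 4) = 0.
  ⇒ x = 0, 4, 5

f''(x) = 3*x^2 - 18*x + 20
Second-derivative test at each critical point:
  f''(0) = 20 > 0 → local minimum
  f''(4) = -4 < 0 → local maximum
  f''(5) = 5 > 0 → local minimum

Critical points: x = 0 (local minimum); x = 4 (local maximum); x = 5 (local minimum)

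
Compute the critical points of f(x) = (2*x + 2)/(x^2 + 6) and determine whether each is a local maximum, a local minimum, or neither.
f'(x) = 2*(x^2 - 2*x*(x + 1) + 6)/(x^2 + 6)^2

Solve f'(x) = 0:
  f'(x) = -2*(x^2 + 2*x - 6)/(x^2 + 6)^2; the denominator is positive wherever f is defined, so f'(x) = 0 ⇔ -2*x^2 - 4*x + 12 = 0.
  Factor: -2*x^2 - 4*x + 12 = -2*(x^2 + 2*x - 6); x^2 + 2*x - 6 = 0 has no rational roots; quadratic formula: x = (-2 ± √28)/2.
  ⇒ x = -sqrt(7) - 1 ≈ -3.6458, -1 + sqrt(7) ≈ 1.6458

f''(x) = 4*(4*x^2*(x + 1) - (3*x + 1)*(x^2 + 6))/(x^2 + 6)^3
Second-derivative test at each critical point:
  f''(-3.6458) = 0.0284 > 0 → local minimum
  f''(1.6458) = -0.1395 < 0 → local maximum

Critical points: x = -sqrt(7) - 1 ≈ -3.6458 (local minimum); x = -1 + sqrt(7) ≈ 1.6458 (local maximum)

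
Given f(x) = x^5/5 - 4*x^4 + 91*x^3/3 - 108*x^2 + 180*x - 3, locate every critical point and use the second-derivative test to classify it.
f'(x) = x^4 - 16*x^3 + 91*x^2 - 216*x + 180

Solve f'(x) = 0:
  Factor: x^4 - 16*x^3 + 91*x^2 - 216*x + 180 = (x - 6)*(x - 5)*(x - 3)*(x - 2) = 0.
  ⇒ x = 2, 3, 5, 6

f''(x) = 4*x^3 - 48*x^2 + 182*x - 216
Second-derivative test at each critical point:
  f''(2) = -12 < 0 → local maximum
  f''(3) = 6 > 0 → local minimum
  f''(5) = -6 < 0 → local maximum
  f''(6) = 12 > 0 → local minimum

Critical points: x = 2 (local maximum); x = 3 (local minimum); x = 5 (local maximum); x = 6 (local minimum)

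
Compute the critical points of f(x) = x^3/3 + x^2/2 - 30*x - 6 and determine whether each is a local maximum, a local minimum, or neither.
f'(x) = x^2 + x - 30

Solve f'(x) = 0:
  Factor: x^2 + x - 30 = (x - 5)*(x + 6) = 0.
  ⇒ x = -6, 5

f''(x) = 2*x + 1
Second-derivative test at each critical point:
  f''(-6) = -11 < 0 → local maximum
  f''(5) = 11 > 0 → local minimum

Critical points: x = -6 (local maximum); x = 5 (local minimum)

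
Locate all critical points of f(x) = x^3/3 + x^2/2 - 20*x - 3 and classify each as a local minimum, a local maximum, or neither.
f'(x) = x^2 + x - 20

Solve f'(x) = 0:
  Factor: x^2 + x - 20 = (x - 4)*(x + 5) = 0.
  ⇒ x = -5, 4

f''(x) = 2*x + 1
Second-derivative test at each critical point:
  f''(-5) = -9 < 0 → local maximum
  f''(4) = 9 > 0 → local minimum

Critical points: x = -5 (local maximum); x = 4 (local minimum)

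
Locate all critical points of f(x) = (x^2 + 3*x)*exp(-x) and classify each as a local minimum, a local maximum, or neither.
f'(x) = (-x^2 - x + 3)*exp(-x)

Solve f'(x) = 0:
  f'(x) = (-x^2 - x + 3)·exp(-x) and exp(-x) > 0 for every x, so f'(x) = 0 ⇔ -x^2 - x + 3 = 0.
  x^2 + x - 3 = 0 has no rational roots; quadratic formula: x = (-1 ± √13)/2.
  ⇒ x = -sqrt(13)/2 - 1/2 ≈ -2.3028, -1/2 + sqrt(13)/2 ≈ 1.3028

f''(x) = (x^2 - x - 4)*exp(-x)
Second-derivative test at each critical point:
  f''(-2.3028) = 36.0624 > 0 → local minimum
  f''(1.3028) = -0.9799 < 0 → local maximum

Critical points: x = -sqrt(13)/2 - 1/2 ≈ -2.3028 (local minimum); x = -1/2 + sqrt(13)/2 ≈ 1.3028 (local maximum)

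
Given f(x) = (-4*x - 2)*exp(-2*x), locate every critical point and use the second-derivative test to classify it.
f'(x) = 8*x*exp(-2*x)

Solve f'(x) = 0:
  f'(x) = (8*x)·exp(-2*x) and exp(-2*x) > 0 for every x, so f'(x) = 0 ⇔ 8*x = 0.
  8*x = 0.
  ⇒ x = 0

f''(x) = 8*(1 - 2*x)*exp(-2*x)
Second-derivative test at each critical point:
  f''(0) = 8 > 0 → local minimum

Critical points: x = 0 (local minimum)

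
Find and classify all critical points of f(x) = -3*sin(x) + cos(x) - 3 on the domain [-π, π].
f'(x) = -sin(x) - 3*cos(x)

Solve f'(x) = 0 on [-π, π]:
  f'(x) = 0 ⇔ -3*cos(x) = sin(x) ⇔ tan(x) = -3, i.e. x = arctan(-3) + nπ; keep the solutions lying in [-π, π].
  ⇒ x = -atan(3) ≈ -1.2490, pi - atan(3) ≈ 1.8925

f''(x) = 3*sin(x) - cos(x)
Second-derivative test at each critical point:
  f''(-1.2490) = -3.1623 < 0 → local maximum
  f''(1.8925) = 3.1623 > 0 → local minimum

Critical points: x = -atan(3) ≈ -1.2490 (local maximum); x = pi - atan(3) ≈ 1.8925 (local minimum)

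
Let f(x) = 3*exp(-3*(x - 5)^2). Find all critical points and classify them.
f'(x) = 18*(5 - x)*exp(-3*(x - 5)^2)

Solve f'(x) = 0:
  f'(x) = (90 - 18*x)·exp(-3*(x - 5)^2) and exp(-3*(x - 5)^2) > 0 for every x, so f'(x) = 0 ⇔ 90 - 18*x = 0.
  Factor: 90 - 18*x = -18*(x - 5) = 0.
  ⇒ x = 5

f''(x) = 18*(6*(x - 5)^2 - 1)*exp(-3*(x - 5)^2)
Second-derivative test at each critical point:
  f''(5) = -18 < 0 → local maximum

Critical points: x = 5 (local maximum)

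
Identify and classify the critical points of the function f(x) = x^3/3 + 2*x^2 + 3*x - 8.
f'(x) = x^2 + 4*x + 3

Solve f'(x) = 0:
  Factor: x^2 + 4*x + 3 = (x + 1)*(x + 3) = 0.
  ⇒ x = -3, -1

f''(x) = 2*x + 4
Second-derivative test at each critical point:
  f''(-3) = -2 < 0 → local maximum
  f''(-1) = 2 > 0 → local minimum

Critical points: x = -3 (local maximum); x = -1 (local minimum)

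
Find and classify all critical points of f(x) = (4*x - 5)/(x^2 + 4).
f'(x) = 2*(-2*x^2 + 5*x + 8)/(x^4 + 8*x^2 + 16)

Solve f'(x) = 0:
  f'(x) = -2*(2*x^2 - 5*x - 8)/(x^2 + 4)^2; the denominator is positive wherever f is defined, so f'(x) = 0 ⇔ -4*x^2 + 10*x + 16 = 0.
  Factor: -4*x^2 + 10*x + 16 = -2*(2*x^2 - 5*x - 8); 2*x^2 - 5*x - 8 = 0 has no rational roots; quadratic formula: x = (5 ± √89)/4.
  ⇒ x = 5/4 - sqrt(89)/4 ≈ -1.1085, 5/4 + sqrt(89)/4 ≈ 3.6085

f''(x) = 2*(4*x^2*(4*x - 5) + (5 - 12*x)*(x^2 + 4))/(x^2 + 4)^3
Second-derivative test at each critical point:
  f''(-1.1085) = 0.6901 > 0 → local minimum
  f''(3.6085) = -0.0651 < 0 → local maximum

Critical points: x = 5/4 - sqrt(89)/4 ≈ -1.1085 (local minimum); x = 5/4 + sqrt(89)/4 ≈ 3.6085 (local maximum)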